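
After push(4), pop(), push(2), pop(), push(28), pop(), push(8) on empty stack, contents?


push(4) -> [4]
pop() returns 4 -> []
push(2) -> [2]
pop() returns 2 -> []
push(28) -> [28]
pop() returns 28 -> []
push(8) -> [8]
Final stack (bottom to top): [8]


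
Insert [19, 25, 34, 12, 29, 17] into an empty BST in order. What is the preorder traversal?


Root = 19; build tree by BST insertion.
Preorder traversal: [19, 12, 17, 25, 34, 29]


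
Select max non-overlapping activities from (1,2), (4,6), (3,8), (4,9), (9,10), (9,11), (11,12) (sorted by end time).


Greedy: pick earliest-ending, then skip overlaps.
Selected (4 activities): [(1, 2), (4, 6), (9, 10), (11, 12)]


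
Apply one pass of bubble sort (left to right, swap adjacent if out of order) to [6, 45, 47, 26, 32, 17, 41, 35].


After one pass: [6, 45, 26, 32, 17, 41, 35, 47]


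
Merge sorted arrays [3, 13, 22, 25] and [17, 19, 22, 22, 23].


Compare heads, take smaller each step.
Merged: [3, 13, 17, 19, 22, 22, 22, 23, 25]


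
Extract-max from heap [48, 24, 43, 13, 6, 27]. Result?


Max = 48
Replace root with last, heapify down
Resulting heap: [43, 24, 27, 13, 6]


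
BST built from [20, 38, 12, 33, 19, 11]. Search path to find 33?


BST root = 20
Search for 33: compare at each node
Path: [20, 38, 33]


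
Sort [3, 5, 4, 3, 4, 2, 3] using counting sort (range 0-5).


Count array: [0, 0, 1, 3, 2, 1]
Reconstruct: [2, 3, 3, 3, 4, 4, 5]


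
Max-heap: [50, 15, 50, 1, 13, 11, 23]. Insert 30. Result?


Append 30: [50, 15, 50, 1, 13, 11, 23, 30]
Bubble up: swap idx 7(30) with idx 3(1); swap idx 3(30) with idx 1(15)
Result: [50, 30, 50, 15, 13, 11, 23, 1]


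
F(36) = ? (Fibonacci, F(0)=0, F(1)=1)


F(n)=F(n-1)+F(n-2)
...F(34)=5702887, F(35)=9227465, F(36)=14930352


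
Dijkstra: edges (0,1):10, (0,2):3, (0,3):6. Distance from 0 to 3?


Dijkstra from 0:
Distances: {0: 0, 1: 10, 2: 3, 3: 6}
Shortest distance to 3 = 6, path = [0, 3]


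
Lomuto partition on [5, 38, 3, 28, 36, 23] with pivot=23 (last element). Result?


Elements <= 23 go left of pivot.
Result: [5, 3, 23, 28, 36, 38], pivot at index 2


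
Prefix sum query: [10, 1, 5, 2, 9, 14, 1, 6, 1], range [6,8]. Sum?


Prefix sums: [0, 10, 11, 16, 18, 27, 41, 42, 48, 49]
Sum[6..8] = prefix[9] - prefix[6] = 49 - 41 = 8


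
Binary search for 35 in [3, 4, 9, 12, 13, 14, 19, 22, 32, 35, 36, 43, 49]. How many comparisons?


Search for 35:
[0,12] mid=6 arr[6]=19
[7,12] mid=9 arr[9]=35
Total: 2 comparisons


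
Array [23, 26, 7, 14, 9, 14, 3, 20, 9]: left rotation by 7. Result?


Left rotate by 7: [20, 9, 23, 26, 7, 14, 9, 14, 3]


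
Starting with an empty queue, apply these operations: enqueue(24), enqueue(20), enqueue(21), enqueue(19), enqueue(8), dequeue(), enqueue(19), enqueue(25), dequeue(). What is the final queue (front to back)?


enqueue(24) -> [24]
enqueue(20) -> [24, 20]
enqueue(21) -> [24, 20, 21]
enqueue(19) -> [24, 20, 21, 19]
enqueue(8) -> [24, 20, 21, 19, 8]
dequeue() returns 24 -> [20, 21, 19, 8]
enqueue(19) -> [20, 21, 19, 8, 19]
enqueue(25) -> [20, 21, 19, 8, 19, 25]
dequeue() returns 20 -> [21, 19, 8, 19, 25]
Final queue (front to back): [21, 19, 8, 19, 25]


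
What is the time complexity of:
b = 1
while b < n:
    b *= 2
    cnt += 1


Per nesting level: O(log n) = O(log n)
Complexity: O(log n)


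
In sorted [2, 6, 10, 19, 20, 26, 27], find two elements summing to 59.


Two pointers: lo=0, hi=6
No pair sums to 59


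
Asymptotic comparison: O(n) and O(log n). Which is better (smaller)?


logarithmic grows slower than linear
O(log n) is asymptotically smaller; O(n) grows faster


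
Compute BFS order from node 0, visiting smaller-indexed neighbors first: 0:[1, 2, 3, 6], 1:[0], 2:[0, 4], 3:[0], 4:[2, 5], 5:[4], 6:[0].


BFS queue: start with [0]
Visit order: [0, 1, 2, 3, 6, 4, 5]


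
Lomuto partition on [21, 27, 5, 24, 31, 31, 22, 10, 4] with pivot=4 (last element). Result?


Elements <= 4 go left of pivot.
Result: [4, 27, 5, 24, 31, 31, 22, 10, 21], pivot at index 0


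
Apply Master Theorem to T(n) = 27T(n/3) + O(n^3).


a=27, b=3, c=3. log_3(27)=3 = c=3. Case 2: O(n^c log n) = O(n^3 log n)
Complexity: O(n^3 log n)


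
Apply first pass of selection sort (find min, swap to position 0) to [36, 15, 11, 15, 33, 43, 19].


After one pass: [11, 15, 36, 15, 33, 43, 19]


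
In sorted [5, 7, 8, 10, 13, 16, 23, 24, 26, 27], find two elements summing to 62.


Two pointers: lo=0, hi=9
No pair sums to 62


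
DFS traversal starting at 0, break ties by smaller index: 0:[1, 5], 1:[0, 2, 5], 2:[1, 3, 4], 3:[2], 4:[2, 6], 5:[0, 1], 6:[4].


DFS stack-based: start with [0]
Visit order: [0, 1, 2, 3, 4, 6, 5]


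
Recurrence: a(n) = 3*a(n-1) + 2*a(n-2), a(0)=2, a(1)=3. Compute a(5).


Build bottom-up:
...a(3)=45, a(4)=161, a(5)=3*161+2*45=573


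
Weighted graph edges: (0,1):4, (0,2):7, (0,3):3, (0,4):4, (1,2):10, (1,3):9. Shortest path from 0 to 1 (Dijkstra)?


Dijkstra from 0:
Distances: {0: 0, 1: 4, 2: 7, 3: 3, 4: 4}
Shortest distance to 1 = 4, path = [0, 1]


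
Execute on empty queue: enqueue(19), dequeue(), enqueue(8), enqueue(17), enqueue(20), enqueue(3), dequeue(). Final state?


enqueue(19) -> [19]
dequeue() returns 19 -> []
enqueue(8) -> [8]
enqueue(17) -> [8, 17]
enqueue(20) -> [8, 17, 20]
enqueue(3) -> [8, 17, 20, 3]
dequeue() returns 8 -> [17, 20, 3]
Final queue (front to back): [17, 20, 3]


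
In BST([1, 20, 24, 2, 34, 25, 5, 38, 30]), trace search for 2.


BST root = 1
Search for 2: compare at each node
Path: [1, 20, 2]


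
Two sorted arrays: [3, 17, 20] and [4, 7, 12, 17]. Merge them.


Compare heads, take smaller each step.
Merged: [3, 4, 7, 12, 17, 17, 20]


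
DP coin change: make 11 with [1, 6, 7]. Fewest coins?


dp[0]=0; dp[i]=1+min(dp[i-c] for c in coins)
...dp[6]=1, dp[7]=1, dp[8]=2, dp[9]=3, dp[10]=4, dp[11]=5
Minimum coins for 11 = 5


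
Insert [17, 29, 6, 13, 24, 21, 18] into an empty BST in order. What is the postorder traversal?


Root = 17; build tree by BST insertion.
Postorder traversal: [13, 6, 18, 21, 24, 29, 17]


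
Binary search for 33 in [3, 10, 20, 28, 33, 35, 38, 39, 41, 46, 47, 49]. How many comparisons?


Search for 33:
[0,11] mid=5 arr[5]=35
[0,4] mid=2 arr[2]=20
[3,4] mid=3 arr[3]=28
[4,4] mid=4 arr[4]=33
Total: 4 comparisons


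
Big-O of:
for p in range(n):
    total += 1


Per nesting level: O(n) = O(n)
Complexity: O(n)


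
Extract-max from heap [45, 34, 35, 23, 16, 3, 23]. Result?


Max = 45
Replace root with last, heapify down
Resulting heap: [35, 34, 23, 23, 16, 3]


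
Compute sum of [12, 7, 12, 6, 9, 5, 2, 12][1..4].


Prefix sums: [0, 12, 19, 31, 37, 46, 51, 53, 65]
Sum[1..4] = prefix[5] - prefix[1] = 46 - 12 = 34


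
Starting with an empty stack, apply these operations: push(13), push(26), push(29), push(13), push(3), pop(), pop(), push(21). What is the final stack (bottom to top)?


push(13) -> [13]
push(26) -> [13, 26]
push(29) -> [13, 26, 29]
push(13) -> [13, 26, 29, 13]
push(3) -> [13, 26, 29, 13, 3]
pop() returns 3 -> [13, 26, 29, 13]
pop() returns 13 -> [13, 26, 29]
push(21) -> [13, 26, 29, 21]
Final stack (bottom to top): [13, 26, 29, 21]


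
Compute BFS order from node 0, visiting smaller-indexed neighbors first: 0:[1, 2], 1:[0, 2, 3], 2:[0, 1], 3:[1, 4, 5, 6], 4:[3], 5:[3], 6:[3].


BFS queue: start with [0]
Visit order: [0, 1, 2, 3, 4, 5, 6]


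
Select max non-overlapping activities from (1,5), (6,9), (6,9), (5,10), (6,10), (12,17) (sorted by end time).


Greedy: pick earliest-ending, then skip overlaps.
Selected (3 activities): [(1, 5), (6, 9), (12, 17)]


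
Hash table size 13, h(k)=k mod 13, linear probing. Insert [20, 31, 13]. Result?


Insertions: 20->slot 7; 31->slot 5; 13->slot 0
Table: [13, None, None, None, None, 31, None, 20, None, None, None, None, None]


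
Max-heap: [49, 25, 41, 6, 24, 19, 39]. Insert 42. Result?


Append 42: [49, 25, 41, 6, 24, 19, 39, 42]
Bubble up: swap idx 7(42) with idx 3(6); swap idx 3(42) with idx 1(25)
Result: [49, 42, 41, 25, 24, 19, 39, 6]


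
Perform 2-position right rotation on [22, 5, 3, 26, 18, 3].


Right rotate by 2: [18, 3, 22, 5, 3, 26]


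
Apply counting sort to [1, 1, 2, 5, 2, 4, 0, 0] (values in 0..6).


Count array: [2, 2, 2, 0, 1, 1, 0]
Reconstruct: [0, 0, 1, 1, 2, 2, 4, 5]


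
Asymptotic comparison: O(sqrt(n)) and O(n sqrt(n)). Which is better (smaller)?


sublinear grows slower than n^1.5
O(sqrt(n)) is asymptotically smaller; O(n sqrt(n)) grows faster


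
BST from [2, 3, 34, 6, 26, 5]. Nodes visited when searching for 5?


BST root = 2
Search for 5: compare at each node
Path: [2, 3, 34, 6, 5]


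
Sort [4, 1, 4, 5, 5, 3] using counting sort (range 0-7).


Count array: [0, 1, 0, 1, 2, 2, 0, 0]
Reconstruct: [1, 3, 4, 4, 5, 5]


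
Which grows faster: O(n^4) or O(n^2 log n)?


n^2 log n grows slower than quartic
O(n^2 log n) is asymptotically smaller; O(n^4) grows faster


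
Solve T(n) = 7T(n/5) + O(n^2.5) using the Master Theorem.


a=7, b=5, c=2.5. log_5(7)=1.209 < c=2.5. Case 3: O(n^c) = O(n^2.500)
Complexity: O(n^2.500)


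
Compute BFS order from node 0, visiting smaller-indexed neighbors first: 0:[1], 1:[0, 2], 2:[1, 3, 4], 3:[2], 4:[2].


BFS queue: start with [0]
Visit order: [0, 1, 2, 3, 4]


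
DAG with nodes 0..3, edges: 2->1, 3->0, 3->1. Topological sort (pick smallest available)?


Kahn's algorithm, process smallest node first
Order: [2, 3, 0, 1]


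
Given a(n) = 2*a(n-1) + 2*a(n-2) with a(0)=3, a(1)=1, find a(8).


Build bottom-up:
...a(6)=384, a(7)=1048, a(8)=2*1048+2*384=2864


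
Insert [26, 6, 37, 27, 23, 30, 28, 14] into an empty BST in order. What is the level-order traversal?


Root = 26; build tree by BST insertion.
Level-Order traversal: [26, 6, 37, 23, 27, 14, 30, 28]


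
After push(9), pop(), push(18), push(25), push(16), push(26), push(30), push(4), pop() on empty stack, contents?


push(9) -> [9]
pop() returns 9 -> []
push(18) -> [18]
push(25) -> [18, 25]
push(16) -> [18, 25, 16]
push(26) -> [18, 25, 16, 26]
push(30) -> [18, 25, 16, 26, 30]
push(4) -> [18, 25, 16, 26, 30, 4]
pop() returns 4 -> [18, 25, 16, 26, 30]
Final stack (bottom to top): [18, 25, 16, 26, 30]


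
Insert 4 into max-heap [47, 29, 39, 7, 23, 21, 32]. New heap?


Append 4: [47, 29, 39, 7, 23, 21, 32, 4]
Bubble up: no swaps needed
Result: [47, 29, 39, 7, 23, 21, 32, 4]


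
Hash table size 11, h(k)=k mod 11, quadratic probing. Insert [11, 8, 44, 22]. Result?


Insertions: 11->slot 0; 8->slot 8; 44->slot 1; 22->slot 4
Table: [11, 44, None, None, 22, None, None, None, 8, None, None]


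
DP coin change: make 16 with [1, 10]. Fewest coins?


dp[0]=0; dp[i]=1+min(dp[i-c] for c in coins)
...dp[11]=2, dp[12]=3, dp[13]=4, dp[14]=5, dp[15]=6, dp[16]=7
Minimum coins for 16 = 7


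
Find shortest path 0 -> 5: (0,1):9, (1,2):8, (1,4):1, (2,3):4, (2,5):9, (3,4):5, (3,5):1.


Dijkstra from 0:
Distances: {0: 0, 1: 9, 2: 17, 3: 15, 4: 10, 5: 16}
Shortest distance to 5 = 16, path = [0, 1, 4, 3, 5]


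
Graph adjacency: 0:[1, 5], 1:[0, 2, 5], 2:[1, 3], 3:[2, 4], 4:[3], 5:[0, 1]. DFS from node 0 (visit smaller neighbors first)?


DFS stack-based: start with [0]
Visit order: [0, 1, 2, 3, 4, 5]


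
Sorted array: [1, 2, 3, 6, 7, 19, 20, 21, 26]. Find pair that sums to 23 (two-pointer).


Two pointers: lo=0, hi=8
Found pair: (2, 21) summing to 23


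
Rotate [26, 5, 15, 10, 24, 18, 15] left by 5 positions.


Left rotate by 5: [18, 15, 26, 5, 15, 10, 24]


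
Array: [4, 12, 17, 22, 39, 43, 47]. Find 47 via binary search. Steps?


Search for 47:
[0,6] mid=3 arr[3]=22
[4,6] mid=5 arr[5]=43
[6,6] mid=6 arr[6]=47
Total: 3 comparisons


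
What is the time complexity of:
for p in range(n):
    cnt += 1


Per nesting level: O(n) = O(n)
Complexity: O(n)


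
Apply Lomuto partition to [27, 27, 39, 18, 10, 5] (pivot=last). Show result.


Elements <= 5 go left of pivot.
Result: [5, 27, 39, 18, 10, 27], pivot at index 0


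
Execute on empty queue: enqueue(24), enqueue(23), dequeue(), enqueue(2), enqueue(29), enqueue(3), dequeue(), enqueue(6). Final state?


enqueue(24) -> [24]
enqueue(23) -> [24, 23]
dequeue() returns 24 -> [23]
enqueue(2) -> [23, 2]
enqueue(29) -> [23, 2, 29]
enqueue(3) -> [23, 2, 29, 3]
dequeue() returns 23 -> [2, 29, 3]
enqueue(6) -> [2, 29, 3, 6]
Final queue (front to back): [2, 29, 3, 6]


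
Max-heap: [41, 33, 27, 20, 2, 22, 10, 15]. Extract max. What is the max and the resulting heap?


Max = 41
Replace root with last, heapify down
Resulting heap: [33, 20, 27, 15, 2, 22, 10]


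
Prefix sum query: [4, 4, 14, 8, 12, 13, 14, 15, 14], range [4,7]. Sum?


Prefix sums: [0, 4, 8, 22, 30, 42, 55, 69, 84, 98]
Sum[4..7] = prefix[8] - prefix[4] = 84 - 30 = 54


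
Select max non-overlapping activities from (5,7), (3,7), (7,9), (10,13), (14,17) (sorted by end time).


Greedy: pick earliest-ending, then skip overlaps.
Selected (4 activities): [(5, 7), (7, 9), (10, 13), (14, 17)]


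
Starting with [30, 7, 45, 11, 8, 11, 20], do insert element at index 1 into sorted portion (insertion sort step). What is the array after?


After one pass: [7, 30, 45, 11, 8, 11, 20]


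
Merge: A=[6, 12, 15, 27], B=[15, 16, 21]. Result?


Compare heads, take smaller each step.
Merged: [6, 12, 15, 15, 16, 21, 27]


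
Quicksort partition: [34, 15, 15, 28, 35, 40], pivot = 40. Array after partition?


Elements <= 40 go left of pivot.
Result: [34, 15, 15, 28, 35, 40], pivot at index 5


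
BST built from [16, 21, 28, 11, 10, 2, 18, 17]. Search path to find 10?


BST root = 16
Search for 10: compare at each node
Path: [16, 11, 10]


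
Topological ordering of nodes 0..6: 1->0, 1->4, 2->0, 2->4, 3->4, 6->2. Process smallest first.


Kahn's algorithm, process smallest node first
Order: [1, 3, 5, 6, 2, 0, 4]


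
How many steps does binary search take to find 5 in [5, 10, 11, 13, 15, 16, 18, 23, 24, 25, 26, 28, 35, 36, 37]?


Search for 5:
[0,14] mid=7 arr[7]=23
[0,6] mid=3 arr[3]=13
[0,2] mid=1 arr[1]=10
[0,0] mid=0 arr[0]=5
Total: 4 comparisons


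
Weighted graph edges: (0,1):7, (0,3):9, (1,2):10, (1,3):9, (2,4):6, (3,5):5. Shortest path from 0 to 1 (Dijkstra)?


Dijkstra from 0:
Distances: {0: 0, 1: 7, 2: 17, 3: 9, 4: 23, 5: 14}
Shortest distance to 1 = 7, path = [0, 1]


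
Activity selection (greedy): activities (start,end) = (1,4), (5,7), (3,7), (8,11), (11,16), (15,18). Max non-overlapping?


Greedy: pick earliest-ending, then skip overlaps.
Selected (4 activities): [(1, 4), (5, 7), (8, 11), (11, 16)]


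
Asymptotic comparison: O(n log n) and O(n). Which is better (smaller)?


linear grows slower than linearithmic
O(n) is asymptotically smaller; O(n log n) grows faster


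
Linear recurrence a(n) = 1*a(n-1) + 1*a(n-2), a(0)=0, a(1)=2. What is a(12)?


Build bottom-up:
...a(10)=110, a(11)=178, a(12)=1*178+1*110=288


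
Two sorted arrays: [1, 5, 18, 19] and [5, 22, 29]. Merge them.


Compare heads, take smaller each step.
Merged: [1, 5, 5, 18, 19, 22, 29]


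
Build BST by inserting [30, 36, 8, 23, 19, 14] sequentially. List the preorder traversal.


Root = 30; build tree by BST insertion.
Preorder traversal: [30, 8, 23, 19, 14, 36]


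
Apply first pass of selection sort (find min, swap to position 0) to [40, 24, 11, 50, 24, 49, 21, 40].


After one pass: [11, 24, 40, 50, 24, 49, 21, 40]


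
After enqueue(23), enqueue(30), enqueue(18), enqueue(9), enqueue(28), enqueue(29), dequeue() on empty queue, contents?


enqueue(23) -> [23]
enqueue(30) -> [23, 30]
enqueue(18) -> [23, 30, 18]
enqueue(9) -> [23, 30, 18, 9]
enqueue(28) -> [23, 30, 18, 9, 28]
enqueue(29) -> [23, 30, 18, 9, 28, 29]
dequeue() returns 23 -> [30, 18, 9, 28, 29]
Final queue (front to back): [30, 18, 9, 28, 29]


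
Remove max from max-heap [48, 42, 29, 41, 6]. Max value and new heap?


Max = 48
Replace root with last, heapify down
Resulting heap: [42, 41, 29, 6]


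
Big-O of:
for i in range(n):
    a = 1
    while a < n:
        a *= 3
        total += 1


Per nesting level: O(n) * O(log n) = O(n log n)
Complexity: O(n log n)


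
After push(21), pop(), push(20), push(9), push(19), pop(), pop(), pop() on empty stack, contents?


push(21) -> [21]
pop() returns 21 -> []
push(20) -> [20]
push(9) -> [20, 9]
push(19) -> [20, 9, 19]
pop() returns 19 -> [20, 9]
pop() returns 9 -> [20]
pop() returns 20 -> []
Final stack (bottom to top): []


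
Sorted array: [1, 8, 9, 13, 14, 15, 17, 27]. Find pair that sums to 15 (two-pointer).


Two pointers: lo=0, hi=7
Found pair: (1, 14) summing to 15


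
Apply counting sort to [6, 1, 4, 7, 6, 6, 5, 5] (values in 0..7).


Count array: [0, 1, 0, 0, 1, 2, 3, 1]
Reconstruct: [1, 4, 5, 5, 6, 6, 6, 7]


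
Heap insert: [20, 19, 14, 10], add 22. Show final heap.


Append 22: [20, 19, 14, 10, 22]
Bubble up: swap idx 4(22) with idx 1(19); swap idx 1(22) with idx 0(20)
Result: [22, 20, 14, 10, 19]


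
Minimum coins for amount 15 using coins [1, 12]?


dp[0]=0; dp[i]=1+min(dp[i-c] for c in coins)
...dp[10]=10, dp[11]=11, dp[12]=1, dp[13]=2, dp[14]=3, dp[15]=4
Minimum coins for 15 = 4


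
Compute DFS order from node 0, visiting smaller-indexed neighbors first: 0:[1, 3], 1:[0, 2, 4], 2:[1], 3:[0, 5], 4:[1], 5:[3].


DFS stack-based: start with [0]
Visit order: [0, 1, 2, 4, 3, 5]


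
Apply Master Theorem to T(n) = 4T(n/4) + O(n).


a=4, b=4, c=1. log_4(4)=1 = c=1. Case 2: O(n^c log n) = O(n log n)
Complexity: O(n log n)


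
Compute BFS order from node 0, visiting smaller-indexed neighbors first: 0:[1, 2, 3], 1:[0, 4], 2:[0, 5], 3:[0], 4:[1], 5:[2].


BFS queue: start with [0]
Visit order: [0, 1, 2, 3, 4, 5]


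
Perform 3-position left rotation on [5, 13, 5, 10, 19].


Left rotate by 3: [10, 19, 5, 13, 5]


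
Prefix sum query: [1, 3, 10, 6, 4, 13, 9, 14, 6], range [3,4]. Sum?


Prefix sums: [0, 1, 4, 14, 20, 24, 37, 46, 60, 66]
Sum[3..4] = prefix[5] - prefix[3] = 24 - 14 = 10


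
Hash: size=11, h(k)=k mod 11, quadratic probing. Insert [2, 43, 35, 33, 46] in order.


Insertions: 2->slot 2; 43->slot 10; 35->slot 3; 33->slot 0; 46->slot 6
Table: [33, None, 2, 35, None, None, 46, None, None, None, 43]


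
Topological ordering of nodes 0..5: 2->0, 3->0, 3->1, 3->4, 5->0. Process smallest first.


Kahn's algorithm, process smallest node first
Order: [2, 3, 1, 4, 5, 0]


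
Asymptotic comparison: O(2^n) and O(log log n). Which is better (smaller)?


double-logarithmic grows slower than exponential
O(log log n) is asymptotically smaller; O(2^n) grows faster


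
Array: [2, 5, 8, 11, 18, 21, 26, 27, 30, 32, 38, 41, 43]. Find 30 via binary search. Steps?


Search for 30:
[0,12] mid=6 arr[6]=26
[7,12] mid=9 arr[9]=32
[7,8] mid=7 arr[7]=27
[8,8] mid=8 arr[8]=30
Total: 4 comparisons


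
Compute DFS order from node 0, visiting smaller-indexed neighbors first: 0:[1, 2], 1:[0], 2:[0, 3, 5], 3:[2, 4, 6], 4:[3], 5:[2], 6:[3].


DFS stack-based: start with [0]
Visit order: [0, 1, 2, 3, 4, 6, 5]


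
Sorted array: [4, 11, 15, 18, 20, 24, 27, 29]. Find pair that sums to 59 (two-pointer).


Two pointers: lo=0, hi=7
No pair sums to 59


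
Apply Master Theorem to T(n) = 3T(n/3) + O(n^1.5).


a=3, b=3, c=1.5. log_3(3)=1 < c=1.5. Case 3: O(n^c) = O(n^1.500)
Complexity: O(n^1.500)


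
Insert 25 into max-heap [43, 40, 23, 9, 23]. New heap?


Append 25: [43, 40, 23, 9, 23, 25]
Bubble up: swap idx 5(25) with idx 2(23)
Result: [43, 40, 25, 9, 23, 23]


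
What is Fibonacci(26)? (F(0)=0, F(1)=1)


F(n)=F(n-1)+F(n-2)
...F(24)=46368, F(25)=75025, F(26)=121393


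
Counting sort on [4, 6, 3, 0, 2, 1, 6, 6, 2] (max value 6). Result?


Count array: [1, 1, 2, 1, 1, 0, 3]
Reconstruct: [0, 1, 2, 2, 3, 4, 6, 6, 6]


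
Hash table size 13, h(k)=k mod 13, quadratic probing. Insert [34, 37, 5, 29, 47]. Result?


Insertions: 34->slot 8; 37->slot 11; 5->slot 5; 29->slot 3; 47->slot 9
Table: [None, None, None, 29, None, 5, None, None, 34, 47, None, 37, None]


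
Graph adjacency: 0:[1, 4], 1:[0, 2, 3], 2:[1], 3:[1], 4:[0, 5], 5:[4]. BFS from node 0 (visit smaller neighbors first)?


BFS queue: start with [0]
Visit order: [0, 1, 4, 2, 3, 5]


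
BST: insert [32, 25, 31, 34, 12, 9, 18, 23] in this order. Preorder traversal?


Root = 32; build tree by BST insertion.
Preorder traversal: [32, 25, 12, 9, 18, 23, 31, 34]


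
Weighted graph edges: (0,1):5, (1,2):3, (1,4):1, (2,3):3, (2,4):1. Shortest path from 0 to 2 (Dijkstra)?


Dijkstra from 0:
Distances: {0: 0, 1: 5, 2: 7, 3: 10, 4: 6}
Shortest distance to 2 = 7, path = [0, 1, 4, 2]


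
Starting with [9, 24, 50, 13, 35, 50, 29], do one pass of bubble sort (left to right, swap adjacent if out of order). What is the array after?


After one pass: [9, 24, 13, 35, 50, 29, 50]


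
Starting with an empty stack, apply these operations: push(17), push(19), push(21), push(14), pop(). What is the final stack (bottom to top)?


push(17) -> [17]
push(19) -> [17, 19]
push(21) -> [17, 19, 21]
push(14) -> [17, 19, 21, 14]
pop() returns 14 -> [17, 19, 21]
Final stack (bottom to top): [17, 19, 21]


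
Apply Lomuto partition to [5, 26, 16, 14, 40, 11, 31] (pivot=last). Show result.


Elements <= 31 go left of pivot.
Result: [5, 26, 16, 14, 11, 31, 40], pivot at index 5


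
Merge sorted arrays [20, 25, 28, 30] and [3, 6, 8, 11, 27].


Compare heads, take smaller each step.
Merged: [3, 6, 8, 11, 20, 25, 27, 28, 30]


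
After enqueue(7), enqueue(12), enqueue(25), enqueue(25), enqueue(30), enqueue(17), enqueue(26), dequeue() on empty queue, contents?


enqueue(7) -> [7]
enqueue(12) -> [7, 12]
enqueue(25) -> [7, 12, 25]
enqueue(25) -> [7, 12, 25, 25]
enqueue(30) -> [7, 12, 25, 25, 30]
enqueue(17) -> [7, 12, 25, 25, 30, 17]
enqueue(26) -> [7, 12, 25, 25, 30, 17, 26]
dequeue() returns 7 -> [12, 25, 25, 30, 17, 26]
Final queue (front to back): [12, 25, 25, 30, 17, 26]


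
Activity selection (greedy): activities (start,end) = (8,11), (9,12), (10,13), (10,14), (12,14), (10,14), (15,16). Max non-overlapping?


Greedy: pick earliest-ending, then skip overlaps.
Selected (3 activities): [(8, 11), (12, 14), (15, 16)]


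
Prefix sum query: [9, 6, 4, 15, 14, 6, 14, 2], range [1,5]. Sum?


Prefix sums: [0, 9, 15, 19, 34, 48, 54, 68, 70]
Sum[1..5] = prefix[6] - prefix[1] = 54 - 9 = 45


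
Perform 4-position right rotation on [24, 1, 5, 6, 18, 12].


Right rotate by 4: [5, 6, 18, 12, 24, 1]


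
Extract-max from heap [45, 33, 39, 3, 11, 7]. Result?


Max = 45
Replace root with last, heapify down
Resulting heap: [39, 33, 7, 3, 11]


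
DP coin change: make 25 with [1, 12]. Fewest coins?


dp[0]=0; dp[i]=1+min(dp[i-c] for c in coins)
...dp[20]=9, dp[21]=10, dp[22]=11, dp[23]=12, dp[24]=2, dp[25]=3
Minimum coins for 25 = 3


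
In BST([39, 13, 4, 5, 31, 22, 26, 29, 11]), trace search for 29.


BST root = 39
Search for 29: compare at each node
Path: [39, 13, 31, 22, 26, 29]


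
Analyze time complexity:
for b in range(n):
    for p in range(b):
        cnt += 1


Per nesting level: O(n) * O(n) [triangular over b] = O(n^2)
Complexity: O(n^2)


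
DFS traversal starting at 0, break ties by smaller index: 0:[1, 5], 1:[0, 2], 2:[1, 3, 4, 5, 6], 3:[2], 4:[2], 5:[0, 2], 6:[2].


DFS stack-based: start with [0]
Visit order: [0, 1, 2, 3, 4, 5, 6]


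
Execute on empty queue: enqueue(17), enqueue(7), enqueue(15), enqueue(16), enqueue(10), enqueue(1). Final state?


enqueue(17) -> [17]
enqueue(7) -> [17, 7]
enqueue(15) -> [17, 7, 15]
enqueue(16) -> [17, 7, 15, 16]
enqueue(10) -> [17, 7, 15, 16, 10]
enqueue(1) -> [17, 7, 15, 16, 10, 1]
Final queue (front to back): [17, 7, 15, 16, 10, 1]


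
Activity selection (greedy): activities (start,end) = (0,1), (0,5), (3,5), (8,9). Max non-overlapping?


Greedy: pick earliest-ending, then skip overlaps.
Selected (3 activities): [(0, 1), (3, 5), (8, 9)]


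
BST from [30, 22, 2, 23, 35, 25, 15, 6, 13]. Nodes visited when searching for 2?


BST root = 30
Search for 2: compare at each node
Path: [30, 22, 2]


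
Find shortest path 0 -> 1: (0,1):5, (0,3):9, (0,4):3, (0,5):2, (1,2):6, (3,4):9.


Dijkstra from 0:
Distances: {0: 0, 1: 5, 2: 11, 3: 9, 4: 3, 5: 2}
Shortest distance to 1 = 5, path = [0, 1]


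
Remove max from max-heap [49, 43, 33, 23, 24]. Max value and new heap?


Max = 49
Replace root with last, heapify down
Resulting heap: [43, 24, 33, 23]


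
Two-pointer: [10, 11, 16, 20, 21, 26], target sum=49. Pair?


Two pointers: lo=0, hi=5
No pair sums to 49


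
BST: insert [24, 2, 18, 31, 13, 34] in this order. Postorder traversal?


Root = 24; build tree by BST insertion.
Postorder traversal: [13, 18, 2, 34, 31, 24]


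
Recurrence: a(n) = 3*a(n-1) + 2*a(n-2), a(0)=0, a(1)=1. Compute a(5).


Build bottom-up:
...a(3)=11, a(4)=39, a(5)=3*39+2*11=139


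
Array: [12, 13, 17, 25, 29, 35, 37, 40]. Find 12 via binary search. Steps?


Search for 12:
[0,7] mid=3 arr[3]=25
[0,2] mid=1 arr[1]=13
[0,0] mid=0 arr[0]=12
Total: 3 comparisons


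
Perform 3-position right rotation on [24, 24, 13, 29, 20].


Right rotate by 3: [13, 29, 20, 24, 24]


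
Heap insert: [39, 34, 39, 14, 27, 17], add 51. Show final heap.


Append 51: [39, 34, 39, 14, 27, 17, 51]
Bubble up: swap idx 6(51) with idx 2(39); swap idx 2(51) with idx 0(39)
Result: [51, 34, 39, 14, 27, 17, 39]


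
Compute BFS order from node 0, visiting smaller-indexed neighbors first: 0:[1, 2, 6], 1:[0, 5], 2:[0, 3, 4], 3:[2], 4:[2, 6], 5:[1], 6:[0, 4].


BFS queue: start with [0]
Visit order: [0, 1, 2, 6, 5, 3, 4]


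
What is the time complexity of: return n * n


Analysis: constant-time operation, no loop
Complexity: O(1)


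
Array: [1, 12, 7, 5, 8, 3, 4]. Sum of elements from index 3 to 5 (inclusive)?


Prefix sums: [0, 1, 13, 20, 25, 33, 36, 40]
Sum[3..5] = prefix[6] - prefix[3] = 36 - 20 = 16


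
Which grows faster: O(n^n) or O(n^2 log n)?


n^2 log n grows slower than n^n
O(n^2 log n) is asymptotically smaller; O(n^n) grows faster


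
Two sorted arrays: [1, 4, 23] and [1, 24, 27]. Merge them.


Compare heads, take smaller each step.
Merged: [1, 1, 4, 23, 24, 27]


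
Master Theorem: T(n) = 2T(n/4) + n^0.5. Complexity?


a=2, b=4, c=0.5. log_4(2)=0.5 = c=0.5. Case 2: O(n^c log n) = O(sqrt(n) log n)
Complexity: O(sqrt(n) log n)


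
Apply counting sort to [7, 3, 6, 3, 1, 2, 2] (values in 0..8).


Count array: [0, 1, 2, 2, 0, 0, 1, 1, 0]
Reconstruct: [1, 2, 2, 3, 3, 6, 7]


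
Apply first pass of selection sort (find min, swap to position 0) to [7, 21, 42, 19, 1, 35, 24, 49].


After one pass: [1, 21, 42, 19, 7, 35, 24, 49]


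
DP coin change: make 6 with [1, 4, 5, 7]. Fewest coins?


dp[0]=0; dp[i]=1+min(dp[i-c] for c in coins)
...dp[1]=1, dp[2]=2, dp[3]=3, dp[4]=1, dp[5]=1, dp[6]=2
Minimum coins for 6 = 2


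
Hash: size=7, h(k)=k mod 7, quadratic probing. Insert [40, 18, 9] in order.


Insertions: 40->slot 5; 18->slot 4; 9->slot 2
Table: [None, None, 9, None, 18, 40, None]


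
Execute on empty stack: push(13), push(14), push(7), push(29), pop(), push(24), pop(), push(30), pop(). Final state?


push(13) -> [13]
push(14) -> [13, 14]
push(7) -> [13, 14, 7]
push(29) -> [13, 14, 7, 29]
pop() returns 29 -> [13, 14, 7]
push(24) -> [13, 14, 7, 24]
pop() returns 24 -> [13, 14, 7]
push(30) -> [13, 14, 7, 30]
pop() returns 30 -> [13, 14, 7]
Final stack (bottom to top): [13, 14, 7]


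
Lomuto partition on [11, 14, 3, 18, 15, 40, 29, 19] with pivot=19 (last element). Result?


Elements <= 19 go left of pivot.
Result: [11, 14, 3, 18, 15, 19, 29, 40], pivot at index 5


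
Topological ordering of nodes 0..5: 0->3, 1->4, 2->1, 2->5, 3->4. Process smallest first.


Kahn's algorithm, process smallest node first
Order: [0, 2, 1, 3, 4, 5]


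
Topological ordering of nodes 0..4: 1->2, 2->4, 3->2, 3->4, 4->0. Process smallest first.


Kahn's algorithm, process smallest node first
Order: [1, 3, 2, 4, 0]


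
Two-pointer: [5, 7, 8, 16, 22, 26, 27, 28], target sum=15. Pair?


Two pointers: lo=0, hi=7
Found pair: (7, 8) summing to 15


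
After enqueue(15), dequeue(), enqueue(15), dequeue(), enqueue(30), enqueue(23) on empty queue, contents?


enqueue(15) -> [15]
dequeue() returns 15 -> []
enqueue(15) -> [15]
dequeue() returns 15 -> []
enqueue(30) -> [30]
enqueue(23) -> [30, 23]
Final queue (front to back): [30, 23]


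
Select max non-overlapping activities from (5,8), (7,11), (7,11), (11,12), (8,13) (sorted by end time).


Greedy: pick earliest-ending, then skip overlaps.
Selected (2 activities): [(5, 8), (11, 12)]


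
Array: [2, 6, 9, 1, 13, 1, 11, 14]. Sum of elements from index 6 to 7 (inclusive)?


Prefix sums: [0, 2, 8, 17, 18, 31, 32, 43, 57]
Sum[6..7] = prefix[8] - prefix[6] = 57 - 32 = 25


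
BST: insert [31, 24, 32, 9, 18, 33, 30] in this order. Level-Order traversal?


Root = 31; build tree by BST insertion.
Level-Order traversal: [31, 24, 32, 9, 30, 33, 18]


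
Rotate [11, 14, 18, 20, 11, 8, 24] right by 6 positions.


Right rotate by 6: [14, 18, 20, 11, 8, 24, 11]


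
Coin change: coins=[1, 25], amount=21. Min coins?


dp[0]=0; dp[i]=1+min(dp[i-c] for c in coins)
...dp[16]=16, dp[17]=17, dp[18]=18, dp[19]=19, dp[20]=20, dp[21]=21
Minimum coins for 21 = 21


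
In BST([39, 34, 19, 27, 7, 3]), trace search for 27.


BST root = 39
Search for 27: compare at each node
Path: [39, 34, 19, 27]


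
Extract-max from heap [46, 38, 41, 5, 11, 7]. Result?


Max = 46
Replace root with last, heapify down
Resulting heap: [41, 38, 7, 5, 11]


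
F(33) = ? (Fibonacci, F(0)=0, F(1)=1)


F(n)=F(n-1)+F(n-2)
...F(31)=1346269, F(32)=2178309, F(33)=3524578


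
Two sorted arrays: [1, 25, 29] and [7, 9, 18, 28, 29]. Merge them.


Compare heads, take smaller each step.
Merged: [1, 7, 9, 18, 25, 28, 29, 29]


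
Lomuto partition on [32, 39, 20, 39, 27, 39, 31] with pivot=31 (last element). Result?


Elements <= 31 go left of pivot.
Result: [20, 27, 31, 39, 39, 39, 32], pivot at index 2


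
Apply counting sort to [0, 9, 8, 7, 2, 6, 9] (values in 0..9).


Count array: [1, 0, 1, 0, 0, 0, 1, 1, 1, 2]
Reconstruct: [0, 2, 6, 7, 8, 9, 9]


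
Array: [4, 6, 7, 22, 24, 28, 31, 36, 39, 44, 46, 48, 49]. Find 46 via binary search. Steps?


Search for 46:
[0,12] mid=6 arr[6]=31
[7,12] mid=9 arr[9]=44
[10,12] mid=11 arr[11]=48
[10,10] mid=10 arr[10]=46
Total: 4 comparisons


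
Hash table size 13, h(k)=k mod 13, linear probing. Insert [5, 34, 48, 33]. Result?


Insertions: 5->slot 5; 34->slot 8; 48->slot 9; 33->slot 7
Table: [None, None, None, None, None, 5, None, 33, 34, 48, None, None, None]


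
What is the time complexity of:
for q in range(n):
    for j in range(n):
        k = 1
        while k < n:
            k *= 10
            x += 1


Per nesting level: O(n) * O(n) * O(log n) = O(n^2 log n)
Complexity: O(n^2 log n)


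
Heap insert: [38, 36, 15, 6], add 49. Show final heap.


Append 49: [38, 36, 15, 6, 49]
Bubble up: swap idx 4(49) with idx 1(36); swap idx 1(49) with idx 0(38)
Result: [49, 38, 15, 6, 36]


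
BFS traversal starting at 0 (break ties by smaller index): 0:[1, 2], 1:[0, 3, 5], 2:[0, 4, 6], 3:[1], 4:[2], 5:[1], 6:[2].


BFS queue: start with [0]
Visit order: [0, 1, 2, 3, 5, 4, 6]


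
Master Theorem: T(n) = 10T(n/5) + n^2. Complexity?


a=10, b=5, c=2. log_5(10)=1.431 < c=2. Case 3: O(n^c) = O(n^2)
Complexity: O(n^2)


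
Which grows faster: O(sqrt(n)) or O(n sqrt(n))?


sublinear grows slower than n^1.5
O(sqrt(n)) is asymptotically smaller; O(n sqrt(n)) grows faster


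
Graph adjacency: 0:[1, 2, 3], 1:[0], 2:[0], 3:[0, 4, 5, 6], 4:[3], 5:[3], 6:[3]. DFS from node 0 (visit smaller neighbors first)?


DFS stack-based: start with [0]
Visit order: [0, 1, 2, 3, 4, 5, 6]


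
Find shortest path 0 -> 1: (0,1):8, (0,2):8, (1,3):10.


Dijkstra from 0:
Distances: {0: 0, 1: 8, 2: 8, 3: 18}
Shortest distance to 1 = 8, path = [0, 1]


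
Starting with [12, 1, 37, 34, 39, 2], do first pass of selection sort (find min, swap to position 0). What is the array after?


After one pass: [1, 12, 37, 34, 39, 2]


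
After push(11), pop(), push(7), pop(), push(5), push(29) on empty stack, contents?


push(11) -> [11]
pop() returns 11 -> []
push(7) -> [7]
pop() returns 7 -> []
push(5) -> [5]
push(29) -> [5, 29]
Final stack (bottom to top): [5, 29]


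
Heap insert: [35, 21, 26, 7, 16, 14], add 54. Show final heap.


Append 54: [35, 21, 26, 7, 16, 14, 54]
Bubble up: swap idx 6(54) with idx 2(26); swap idx 2(54) with idx 0(35)
Result: [54, 21, 35, 7, 16, 14, 26]


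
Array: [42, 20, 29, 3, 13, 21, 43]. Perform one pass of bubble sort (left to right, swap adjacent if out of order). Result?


After one pass: [20, 29, 3, 13, 21, 42, 43]


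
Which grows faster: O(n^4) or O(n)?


linear grows slower than quartic
O(n) is asymptotically smaller; O(n^4) grows faster


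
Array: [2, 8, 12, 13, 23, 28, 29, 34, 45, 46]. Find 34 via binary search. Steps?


Search for 34:
[0,9] mid=4 arr[4]=23
[5,9] mid=7 arr[7]=34
Total: 2 comparisons


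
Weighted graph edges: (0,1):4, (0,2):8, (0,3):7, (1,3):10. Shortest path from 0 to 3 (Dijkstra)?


Dijkstra from 0:
Distances: {0: 0, 1: 4, 2: 8, 3: 7}
Shortest distance to 3 = 7, path = [0, 3]


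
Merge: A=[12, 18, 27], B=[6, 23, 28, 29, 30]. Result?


Compare heads, take smaller each step.
Merged: [6, 12, 18, 23, 27, 28, 29, 30]


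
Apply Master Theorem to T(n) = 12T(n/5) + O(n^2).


a=12, b=5, c=2. log_5(12)=1.544 < c=2. Case 3: O(n^c) = O(n^2)
Complexity: O(n^2)


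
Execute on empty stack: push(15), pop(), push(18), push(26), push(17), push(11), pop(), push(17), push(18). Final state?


push(15) -> [15]
pop() returns 15 -> []
push(18) -> [18]
push(26) -> [18, 26]
push(17) -> [18, 26, 17]
push(11) -> [18, 26, 17, 11]
pop() returns 11 -> [18, 26, 17]
push(17) -> [18, 26, 17, 17]
push(18) -> [18, 26, 17, 17, 18]
Final stack (bottom to top): [18, 26, 17, 17, 18]


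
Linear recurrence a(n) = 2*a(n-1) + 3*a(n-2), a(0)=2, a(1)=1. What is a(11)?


Build bottom-up:
...a(9)=14761, a(10)=44288, a(11)=2*44288+3*14761=132859


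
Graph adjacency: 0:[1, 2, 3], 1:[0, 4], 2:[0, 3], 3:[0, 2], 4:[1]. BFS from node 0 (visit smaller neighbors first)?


BFS queue: start with [0]
Visit order: [0, 1, 2, 3, 4]


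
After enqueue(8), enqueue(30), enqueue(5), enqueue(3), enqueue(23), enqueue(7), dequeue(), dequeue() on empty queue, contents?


enqueue(8) -> [8]
enqueue(30) -> [8, 30]
enqueue(5) -> [8, 30, 5]
enqueue(3) -> [8, 30, 5, 3]
enqueue(23) -> [8, 30, 5, 3, 23]
enqueue(7) -> [8, 30, 5, 3, 23, 7]
dequeue() returns 8 -> [30, 5, 3, 23, 7]
dequeue() returns 30 -> [5, 3, 23, 7]
Final queue (front to back): [5, 3, 23, 7]


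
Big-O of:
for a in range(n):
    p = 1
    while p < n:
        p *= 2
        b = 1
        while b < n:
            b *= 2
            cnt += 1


Per nesting level: O(n) * O(log n) * O(log n) = O(n (log n)^2)
Complexity: O(n (log n)^2)


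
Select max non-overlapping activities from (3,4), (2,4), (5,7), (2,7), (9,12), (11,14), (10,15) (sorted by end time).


Greedy: pick earliest-ending, then skip overlaps.
Selected (3 activities): [(3, 4), (5, 7), (9, 12)]


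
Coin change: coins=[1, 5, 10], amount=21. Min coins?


dp[0]=0; dp[i]=1+min(dp[i-c] for c in coins)
...dp[16]=3, dp[17]=4, dp[18]=5, dp[19]=6, dp[20]=2, dp[21]=3
Minimum coins for 21 = 3


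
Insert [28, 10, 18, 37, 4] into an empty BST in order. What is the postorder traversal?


Root = 28; build tree by BST insertion.
Postorder traversal: [4, 18, 10, 37, 28]


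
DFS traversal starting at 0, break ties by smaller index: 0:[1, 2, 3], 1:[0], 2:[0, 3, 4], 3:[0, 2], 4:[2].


DFS stack-based: start with [0]
Visit order: [0, 1, 2, 3, 4]


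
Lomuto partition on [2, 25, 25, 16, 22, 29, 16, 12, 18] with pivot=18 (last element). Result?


Elements <= 18 go left of pivot.
Result: [2, 16, 16, 12, 18, 29, 25, 25, 22], pivot at index 4


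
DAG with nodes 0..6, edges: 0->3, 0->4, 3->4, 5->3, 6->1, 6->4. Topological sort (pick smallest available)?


Kahn's algorithm, process smallest node first
Order: [0, 2, 5, 3, 6, 1, 4]


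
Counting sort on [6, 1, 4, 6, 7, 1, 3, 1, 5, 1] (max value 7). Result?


Count array: [0, 4, 0, 1, 1, 1, 2, 1]
Reconstruct: [1, 1, 1, 1, 3, 4, 5, 6, 6, 7]


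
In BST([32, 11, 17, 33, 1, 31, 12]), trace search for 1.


BST root = 32
Search for 1: compare at each node
Path: [32, 11, 1]


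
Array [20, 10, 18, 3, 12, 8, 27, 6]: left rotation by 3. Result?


Left rotate by 3: [3, 12, 8, 27, 6, 20, 10, 18]


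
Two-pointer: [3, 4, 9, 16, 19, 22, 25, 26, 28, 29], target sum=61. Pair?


Two pointers: lo=0, hi=9
No pair sums to 61


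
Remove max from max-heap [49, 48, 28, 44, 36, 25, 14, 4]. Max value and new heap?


Max = 49
Replace root with last, heapify down
Resulting heap: [48, 44, 28, 4, 36, 25, 14]


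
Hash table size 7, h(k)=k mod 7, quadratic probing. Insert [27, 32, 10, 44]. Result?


Insertions: 27->slot 6; 32->slot 4; 10->slot 3; 44->slot 2
Table: [None, None, 44, 10, 32, None, 27]


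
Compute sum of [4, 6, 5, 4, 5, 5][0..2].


Prefix sums: [0, 4, 10, 15, 19, 24, 29]
Sum[0..2] = prefix[3] - prefix[0] = 15 - 0 = 15


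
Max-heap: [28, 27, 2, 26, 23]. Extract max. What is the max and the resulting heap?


Max = 28
Replace root with last, heapify down
Resulting heap: [27, 26, 2, 23]


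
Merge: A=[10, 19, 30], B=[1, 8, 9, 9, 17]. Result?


Compare heads, take smaller each step.
Merged: [1, 8, 9, 9, 10, 17, 19, 30]


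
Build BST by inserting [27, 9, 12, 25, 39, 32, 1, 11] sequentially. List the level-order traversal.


Root = 27; build tree by BST insertion.
Level-Order traversal: [27, 9, 39, 1, 12, 32, 11, 25]


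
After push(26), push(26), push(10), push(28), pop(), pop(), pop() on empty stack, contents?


push(26) -> [26]
push(26) -> [26, 26]
push(10) -> [26, 26, 10]
push(28) -> [26, 26, 10, 28]
pop() returns 28 -> [26, 26, 10]
pop() returns 10 -> [26, 26]
pop() returns 26 -> [26]
Final stack (bottom to top): [26]


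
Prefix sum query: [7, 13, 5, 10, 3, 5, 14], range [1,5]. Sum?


Prefix sums: [0, 7, 20, 25, 35, 38, 43, 57]
Sum[1..5] = prefix[6] - prefix[1] = 43 - 7 = 36


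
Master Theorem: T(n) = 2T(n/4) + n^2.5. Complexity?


a=2, b=4, c=2.5. log_4(2)=0.5 < c=2.5. Case 3: O(n^c) = O(n^2.500)
Complexity: O(n^2.500)


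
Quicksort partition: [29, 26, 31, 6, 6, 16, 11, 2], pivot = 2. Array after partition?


Elements <= 2 go left of pivot.
Result: [2, 26, 31, 6, 6, 16, 11, 29], pivot at index 0


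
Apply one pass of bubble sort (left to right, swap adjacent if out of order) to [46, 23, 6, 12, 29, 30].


After one pass: [23, 6, 12, 29, 30, 46]


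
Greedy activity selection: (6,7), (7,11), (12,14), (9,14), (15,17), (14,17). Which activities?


Greedy: pick earliest-ending, then skip overlaps.
Selected (4 activities): [(6, 7), (7, 11), (12, 14), (15, 17)]


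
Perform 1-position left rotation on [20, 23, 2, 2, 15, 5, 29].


Left rotate by 1: [23, 2, 2, 15, 5, 29, 20]


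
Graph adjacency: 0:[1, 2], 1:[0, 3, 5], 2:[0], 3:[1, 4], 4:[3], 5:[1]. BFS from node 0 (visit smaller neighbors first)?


BFS queue: start with [0]
Visit order: [0, 1, 2, 3, 5, 4]
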